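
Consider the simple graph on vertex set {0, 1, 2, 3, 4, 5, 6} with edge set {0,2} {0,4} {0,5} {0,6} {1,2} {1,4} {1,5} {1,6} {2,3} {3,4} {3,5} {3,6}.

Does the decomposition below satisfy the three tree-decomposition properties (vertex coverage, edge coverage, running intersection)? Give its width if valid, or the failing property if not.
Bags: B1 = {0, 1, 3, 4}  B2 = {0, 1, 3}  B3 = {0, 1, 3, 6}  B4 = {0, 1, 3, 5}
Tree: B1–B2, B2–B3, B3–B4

A tree decomposition must satisfy three properties: every vertex lies in some bag; for every edge, both endpoints lie together in some bag; and for every vertex, the bags containing it form a connected subtree. Here vertex 2 appears in no bag, so the decomposition is invalid.

No — vertex 2 appears in no bag.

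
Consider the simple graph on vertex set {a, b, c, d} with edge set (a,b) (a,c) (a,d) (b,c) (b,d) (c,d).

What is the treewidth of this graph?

3

A width-3 tree decomposition is:
Bags: B1 = {a, b, c, d}
Tree: (single bag)
With just one bag of size 4, the width is 4 − 1 = 3, so tw(G) ≤ 3. For the lower bound, the 4 vertices {a, b, c, d} are pairwise adjacent, and any tree decomposition puts a clique entirely inside one bag — forcing width ≥ 3. Hence tw(G) = 3 exactly.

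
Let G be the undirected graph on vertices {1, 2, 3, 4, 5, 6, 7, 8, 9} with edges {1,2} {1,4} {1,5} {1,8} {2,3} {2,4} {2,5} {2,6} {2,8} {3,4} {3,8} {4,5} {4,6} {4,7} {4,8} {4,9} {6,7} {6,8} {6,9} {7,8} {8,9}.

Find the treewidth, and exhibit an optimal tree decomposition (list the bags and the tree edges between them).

Every bag has size at most 4, so the width is 4 − 1 = 3 and tw(G) ≤ 3. On the other hand G contains the 4-clique {4, 6, 8, 9}. A clique must lie in a single bag of any decomposition, so no decomposition can have width below 3. The upper and lower bounds meet at 3, so that is the treewidth.

Treewidth 3.
One optimal decomposition is:
Bags: B1 = {2, 3, 4, 8}  B2 = {1, 2, 4, 8}  B3 = {2, 4, 6, 8}  B4 = {4, 6, 7, 8}  B5 = {4, 6, 8, 9}  B6 = {1, 2, 4, 5}
Tree: B1–B2, B2–B3, B3–B4, B3–B5, B2–B6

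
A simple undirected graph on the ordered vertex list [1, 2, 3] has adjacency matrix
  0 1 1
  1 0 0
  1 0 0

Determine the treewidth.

A width-1 tree decomposition is:
Bags: B1 = {1, 3}  B2 = {1, 2}
Tree: B1–B2
Each bag holds 2 vertices, so the decomposition has width 1, which upper-bounds the treewidth. Any graph with an edge has treewidth ≥ 1, and G has the edge 1–3. Therefore the treewidth is 1.

1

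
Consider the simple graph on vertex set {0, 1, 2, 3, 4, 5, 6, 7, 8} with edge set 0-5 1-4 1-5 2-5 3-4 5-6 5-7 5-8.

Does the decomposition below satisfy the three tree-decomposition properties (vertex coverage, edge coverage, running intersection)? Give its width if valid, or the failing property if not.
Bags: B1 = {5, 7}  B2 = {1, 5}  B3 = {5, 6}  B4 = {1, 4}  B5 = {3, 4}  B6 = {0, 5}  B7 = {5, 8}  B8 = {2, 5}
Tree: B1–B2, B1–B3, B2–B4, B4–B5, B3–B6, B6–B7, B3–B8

Vertex coverage: the bags together contain {0, 1, 2, 3, 4, 5, 6, 7, 8}, the full vertex set. Edge coverage: each edge of G has both endpoints in at least one bag. Running intersection: for every vertex, the bags containing it form a connected subtree. All three properties hold, so this is a valid tree decomposition of width max|bag| − 1 = 1, and hence tw(G) ≤ 1.

Yes; width 1.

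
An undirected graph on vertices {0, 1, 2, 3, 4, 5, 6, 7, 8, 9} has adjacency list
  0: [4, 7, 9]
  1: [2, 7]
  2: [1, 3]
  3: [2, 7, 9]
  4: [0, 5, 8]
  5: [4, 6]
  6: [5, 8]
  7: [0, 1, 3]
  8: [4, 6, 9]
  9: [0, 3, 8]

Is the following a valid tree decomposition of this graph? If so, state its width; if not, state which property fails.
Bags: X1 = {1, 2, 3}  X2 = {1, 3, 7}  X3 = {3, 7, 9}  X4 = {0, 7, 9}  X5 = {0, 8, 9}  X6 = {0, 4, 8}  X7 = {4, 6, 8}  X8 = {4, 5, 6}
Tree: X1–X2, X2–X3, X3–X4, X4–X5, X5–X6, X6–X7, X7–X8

Every vertex of G appears in some bag (union = {0, 1, 2, 3, 4, 5, 6, 7, 8, 9}); every edge is covered by a bag; and for each vertex v the set of bags containing v is connected in the bag tree. The decomposition is therefore valid. The largest bag has 3 vertices, so the width is 2.

Yes; width 2.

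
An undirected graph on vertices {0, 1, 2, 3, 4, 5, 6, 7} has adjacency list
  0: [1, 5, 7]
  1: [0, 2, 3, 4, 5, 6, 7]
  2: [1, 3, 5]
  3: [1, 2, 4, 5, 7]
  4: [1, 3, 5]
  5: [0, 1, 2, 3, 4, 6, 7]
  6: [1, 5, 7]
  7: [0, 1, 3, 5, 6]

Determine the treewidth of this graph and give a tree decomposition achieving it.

Each bag holds 4 vertices, so the decomposition has width 3, which upper-bounds the treewidth. On the other hand G contains the 4-clique {0, 1, 5, 7}. A clique must lie in a single bag of any decomposition, so no decomposition can have width below 3. The upper and lower bounds meet at 3, so that is the treewidth.

Treewidth 3.
One optimal decomposition is:
Bags: B1 = {1, 3, 4, 5}  B2 = {1, 3, 5, 7}  B3 = {1, 5, 6, 7}  B4 = {0, 1, 5, 7}  B5 = {1, 2, 3, 5}
Tree: B1–B2, B2–B3, B2–B4, B1–B5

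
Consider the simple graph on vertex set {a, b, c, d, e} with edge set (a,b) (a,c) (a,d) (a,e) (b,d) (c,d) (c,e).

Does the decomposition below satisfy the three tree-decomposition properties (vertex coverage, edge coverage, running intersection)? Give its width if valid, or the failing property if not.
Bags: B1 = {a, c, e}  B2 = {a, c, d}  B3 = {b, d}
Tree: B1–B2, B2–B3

A tree decomposition must satisfy three properties: every vertex lies in some bag; for every edge, both endpoints lie together in some bag; and for every vertex, the bags containing it form a connected subtree. Here edge (a,b) lies in no bag, so the decomposition is invalid.

No — edge (a,b) lies in no bag.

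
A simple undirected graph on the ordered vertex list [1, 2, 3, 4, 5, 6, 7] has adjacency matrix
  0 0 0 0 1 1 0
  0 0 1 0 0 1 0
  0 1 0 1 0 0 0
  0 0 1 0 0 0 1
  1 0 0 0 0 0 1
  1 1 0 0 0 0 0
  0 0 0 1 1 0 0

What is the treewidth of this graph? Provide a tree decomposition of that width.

The largest bag has 3 vertices, giving width 2; this decomposition certifies tw(G) ≤ 2. Since 4–3–2–6–1–5–7–4 is a cycle in G, G is not acyclic. Forests are exactly the graphs of treewidth ≤ 1, so tw(G) ≥ 2. Hence tw(G) = 2 exactly.

Treewidth 2.
One optimal decomposition is:
Bags: B1 = {2, 3, 4}  B2 = {2, 4, 6}  B3 = {1, 4, 6}  B4 = {1, 4, 5}  B5 = {4, 5, 7}
Tree: B1–B2, B2–B3, B3–B4, B4–B5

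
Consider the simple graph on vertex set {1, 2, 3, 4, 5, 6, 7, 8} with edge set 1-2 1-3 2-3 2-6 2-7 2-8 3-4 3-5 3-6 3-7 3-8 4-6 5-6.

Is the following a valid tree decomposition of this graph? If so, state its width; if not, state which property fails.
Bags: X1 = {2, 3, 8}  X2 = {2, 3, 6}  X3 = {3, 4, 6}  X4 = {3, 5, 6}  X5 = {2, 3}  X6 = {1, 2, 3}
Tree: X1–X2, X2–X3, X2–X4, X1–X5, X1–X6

A tree decomposition must satisfy three properties: every vertex lies in some bag; for every edge, both endpoints lie together in some bag; and for every vertex, the bags containing it form a connected subtree. Here vertex 7 appears in no bag, so the decomposition is invalid.

No — vertex 7 appears in no bag.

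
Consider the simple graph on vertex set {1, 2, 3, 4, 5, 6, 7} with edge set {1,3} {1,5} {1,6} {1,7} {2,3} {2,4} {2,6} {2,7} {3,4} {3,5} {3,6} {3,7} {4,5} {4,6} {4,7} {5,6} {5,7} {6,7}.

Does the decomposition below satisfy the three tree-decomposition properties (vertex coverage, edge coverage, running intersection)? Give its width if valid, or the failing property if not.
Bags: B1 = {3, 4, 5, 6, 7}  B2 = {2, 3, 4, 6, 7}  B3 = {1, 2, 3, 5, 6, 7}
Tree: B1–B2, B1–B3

No — bags containing vertex 2 are not connected in the tree.

A tree decomposition must satisfy three properties: every vertex lies in some bag; for every edge, both endpoints lie together in some bag; and for every vertex, the bags containing it form a connected subtree. Here bags containing vertex 2 are not connected in the tree, so the decomposition is invalid.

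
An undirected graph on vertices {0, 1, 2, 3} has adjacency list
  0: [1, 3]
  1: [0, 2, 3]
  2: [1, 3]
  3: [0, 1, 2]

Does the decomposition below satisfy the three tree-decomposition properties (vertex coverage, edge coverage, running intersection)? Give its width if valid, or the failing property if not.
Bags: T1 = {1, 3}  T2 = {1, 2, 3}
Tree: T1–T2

A tree decomposition must satisfy three properties: every vertex lies in some bag; for every edge, both endpoints lie together in some bag; and for every vertex, the bags containing it form a connected subtree. Here vertex 0 appears in no bag, so the decomposition is invalid.

No — vertex 0 appears in no bag.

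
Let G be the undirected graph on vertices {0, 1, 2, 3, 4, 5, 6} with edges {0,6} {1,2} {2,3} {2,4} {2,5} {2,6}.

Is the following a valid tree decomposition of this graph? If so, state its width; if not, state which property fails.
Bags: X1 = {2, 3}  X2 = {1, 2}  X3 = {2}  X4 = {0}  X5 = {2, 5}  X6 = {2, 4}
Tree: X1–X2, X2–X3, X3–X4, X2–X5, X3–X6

A tree decomposition must satisfy three properties: every vertex lies in some bag; for every edge, both endpoints lie together in some bag; and for every vertex, the bags containing it form a connected subtree. Here vertex 6 appears in no bag, so the decomposition is invalid.

No — vertex 6 appears in no bag.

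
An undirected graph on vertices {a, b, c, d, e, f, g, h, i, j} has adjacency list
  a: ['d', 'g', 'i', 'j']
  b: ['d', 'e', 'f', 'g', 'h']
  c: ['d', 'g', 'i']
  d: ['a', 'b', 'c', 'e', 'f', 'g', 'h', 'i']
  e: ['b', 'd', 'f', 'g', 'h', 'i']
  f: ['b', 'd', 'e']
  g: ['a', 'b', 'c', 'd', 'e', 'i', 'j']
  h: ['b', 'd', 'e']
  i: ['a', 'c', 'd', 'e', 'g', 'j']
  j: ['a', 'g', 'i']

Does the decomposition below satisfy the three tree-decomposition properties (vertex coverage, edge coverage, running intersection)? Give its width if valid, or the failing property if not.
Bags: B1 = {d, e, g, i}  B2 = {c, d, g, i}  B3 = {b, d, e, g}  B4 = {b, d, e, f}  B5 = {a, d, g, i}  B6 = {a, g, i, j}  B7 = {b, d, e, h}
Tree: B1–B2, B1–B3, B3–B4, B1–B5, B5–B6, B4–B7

Yes; width 3.

Checking the three conditions: (i) the bags cover all of {a, b, c, d, e, f, g, h, i, j}; (ii) for each edge, some bag contains both endpoints; (iii) the bags containing any fixed vertex form a subtree. All hold, so the decomposition is valid with width 4 − 1 = 3.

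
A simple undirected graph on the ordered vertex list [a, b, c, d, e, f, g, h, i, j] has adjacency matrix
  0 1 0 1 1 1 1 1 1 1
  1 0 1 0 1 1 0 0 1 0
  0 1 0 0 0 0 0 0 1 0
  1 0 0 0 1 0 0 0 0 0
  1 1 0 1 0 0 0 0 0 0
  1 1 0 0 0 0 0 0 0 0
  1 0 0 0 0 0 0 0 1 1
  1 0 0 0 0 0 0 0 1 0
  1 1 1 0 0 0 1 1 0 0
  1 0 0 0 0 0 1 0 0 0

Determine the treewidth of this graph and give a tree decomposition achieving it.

Treewidth 2.
Bags: B1 = {a, d, e}  B2 = {a, b, e}  B3 = {a, b, i}  B4 = {a, b, f}  B5 = {a, h, i}  B6 = {a, g, i}  B7 = {b, c, i}  B8 = {a, g, j}
Tree: B1–B2, B2–B3, B3–B4, B3–B5, B5–B6, B3–B7, B6–B8

The largest bag has 3 vertices, giving width 2; this decomposition certifies tw(G) ≤ 2. Conversely, {b, c, i} is a clique of size 3, and the vertices of any clique must share a bag in every tree decomposition; so some bag has ≥ 3 vertices and tw(G) ≥ 2. Hence tw(G) = 2 exactly.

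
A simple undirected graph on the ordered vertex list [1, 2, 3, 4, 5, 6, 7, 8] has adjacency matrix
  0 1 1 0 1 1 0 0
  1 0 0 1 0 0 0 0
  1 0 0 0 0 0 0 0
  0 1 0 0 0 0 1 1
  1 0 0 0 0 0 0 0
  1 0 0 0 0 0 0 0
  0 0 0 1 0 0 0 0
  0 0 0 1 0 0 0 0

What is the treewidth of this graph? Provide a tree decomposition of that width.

Every bag has size at most 2, so the width is 2 − 1 = 1 and tw(G) ≤ 1. Any graph with an edge has treewidth ≥ 1, and G has the edge 8–4. The upper and lower bounds meet at 1, so that is the treewidth.

Treewidth 1.
Bags: B1 = {4, 8}  B2 = {2, 4}  B3 = {4, 7}  B4 = {1, 2}  B5 = {1, 6}  B6 = {1, 5}  B7 = {1, 3}
Tree: B1–B2, B1–B3, B2–B4, B4–B5, B4–B6, B4–B7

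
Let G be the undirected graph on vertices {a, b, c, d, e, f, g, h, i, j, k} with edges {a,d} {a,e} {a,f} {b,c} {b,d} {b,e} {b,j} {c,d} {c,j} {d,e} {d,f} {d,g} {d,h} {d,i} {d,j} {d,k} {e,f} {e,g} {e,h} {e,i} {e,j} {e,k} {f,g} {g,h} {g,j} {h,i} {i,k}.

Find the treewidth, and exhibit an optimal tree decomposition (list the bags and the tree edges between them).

Each bag holds 4 vertices, so the decomposition has width 3, which upper-bounds the treewidth. Conversely, {d, e, g, j} is a clique of size 4, and the vertices of any clique must share a bag in every tree decomposition; so some bag has ≥ 4 vertices and tw(G) ≥ 3. The upper and lower bounds meet at 3, so that is the treewidth.

Treewidth 3.
One such decomposition:
Bags: B1 = {d, e, g, h}  B2 = {d, e, g, j}  B3 = {d, e, f, g}  B4 = {d, e, h, i}  B5 = {b, d, e, j}  B6 = {d, e, i, k}  B7 = {a, d, e, f}  B8 = {b, c, d, j}
Tree: B1–B2, B1–B3, B1–B4, B2–B5, B4–B6, B3–B7, B5–B8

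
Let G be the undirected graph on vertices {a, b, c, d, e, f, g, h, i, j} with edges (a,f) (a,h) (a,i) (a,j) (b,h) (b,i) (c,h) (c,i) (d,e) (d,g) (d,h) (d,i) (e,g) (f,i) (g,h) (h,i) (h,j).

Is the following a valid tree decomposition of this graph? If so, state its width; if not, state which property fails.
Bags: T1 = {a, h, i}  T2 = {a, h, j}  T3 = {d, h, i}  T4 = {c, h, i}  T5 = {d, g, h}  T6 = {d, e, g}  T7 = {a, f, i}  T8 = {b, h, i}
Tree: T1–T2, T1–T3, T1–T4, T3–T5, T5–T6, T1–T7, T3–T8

Checking the three conditions: (i) the bags cover all of {a, b, c, d, e, f, g, h, i, j}; (ii) for each edge, some bag contains both endpoints; (iii) the bags containing any fixed vertex form a subtree. All hold, so the decomposition is valid with width 3 − 1 = 2.

Yes; width 2.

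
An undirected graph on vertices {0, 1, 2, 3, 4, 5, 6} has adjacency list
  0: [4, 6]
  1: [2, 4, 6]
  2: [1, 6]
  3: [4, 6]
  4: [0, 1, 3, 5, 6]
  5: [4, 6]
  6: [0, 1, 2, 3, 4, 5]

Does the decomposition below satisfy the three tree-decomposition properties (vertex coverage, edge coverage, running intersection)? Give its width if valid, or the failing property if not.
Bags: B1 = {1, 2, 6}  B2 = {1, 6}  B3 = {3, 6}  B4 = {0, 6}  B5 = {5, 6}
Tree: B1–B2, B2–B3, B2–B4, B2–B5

No — vertex 4 appears in no bag.

A tree decomposition must satisfy three properties: every vertex lies in some bag; for every edge, both endpoints lie together in some bag; and for every vertex, the bags containing it form a connected subtree. Here vertex 4 appears in no bag, so the decomposition is invalid.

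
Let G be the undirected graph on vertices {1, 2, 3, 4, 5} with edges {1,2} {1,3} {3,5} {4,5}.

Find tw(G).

A width-1 tree decomposition is:
Bags: B1 = {1, 2}  B2 = {1, 3}  B3 = {3, 5}  B4 = {4, 5}
Tree: B1–B2, B2–B3, B3–B4
Each bag holds 2 vertices, so the decomposition has width 1, which upper-bounds the treewidth. Since G has at least one edge (e.g. 2–1), it is not an edgeless graph, so tw(G) ≥ 1. Combining the bounds, tw(G) = 1.

1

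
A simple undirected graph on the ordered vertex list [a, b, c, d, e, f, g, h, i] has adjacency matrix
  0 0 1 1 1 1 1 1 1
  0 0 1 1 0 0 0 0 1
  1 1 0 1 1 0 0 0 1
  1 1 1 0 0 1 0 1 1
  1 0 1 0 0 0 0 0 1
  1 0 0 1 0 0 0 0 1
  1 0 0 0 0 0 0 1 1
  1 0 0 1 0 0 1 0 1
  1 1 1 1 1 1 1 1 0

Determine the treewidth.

3

A width-3 tree decomposition is:
Bags: B1 = {a, d, h, i}  B2 = {a, d, f, i}  B3 = {a, c, d, i}  B4 = {a, c, e, i}  B5 = {b, c, d, i}  B6 = {a, g, h, i}
Tree: B1–B2, B1–B3, B3–B4, B3–B5, B1–B6
The largest bag has 4 vertices, giving width 3; this decomposition certifies tw(G) ≤ 3. Conversely, {a, d, h, i} is a clique of size 4, and the vertices of any clique must share a bag in every tree decomposition; so some bag has ≥ 4 vertices and tw(G) ≥ 3. Hence tw(G) = 3 exactly.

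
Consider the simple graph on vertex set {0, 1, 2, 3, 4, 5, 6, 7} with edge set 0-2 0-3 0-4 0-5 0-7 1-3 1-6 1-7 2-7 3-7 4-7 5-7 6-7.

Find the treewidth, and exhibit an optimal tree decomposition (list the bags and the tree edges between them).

Every bag has size at most 3, so the width is 3 − 1 = 2 and tw(G) ≤ 2. On the other hand G contains the 3-clique {0, 2, 7}. A clique must lie in a single bag of any decomposition, so no decomposition can have width below 2. Hence tw(G) = 2 exactly.

Treewidth 2.
Bags: B1 = {1, 3, 7}  B2 = {0, 3, 7}  B3 = {0, 4, 7}  B4 = {0, 5, 7}  B5 = {0, 2, 7}  B6 = {1, 6, 7}
Tree: B1–B2, B2–B3, B3–B4, B4–B5, B1–B6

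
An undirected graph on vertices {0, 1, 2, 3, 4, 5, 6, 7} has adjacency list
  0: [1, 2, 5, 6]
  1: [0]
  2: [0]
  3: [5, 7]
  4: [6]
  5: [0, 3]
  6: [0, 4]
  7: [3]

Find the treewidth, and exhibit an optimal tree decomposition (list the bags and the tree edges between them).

Every bag has size at most 2, so the width is 2 − 1 = 1 and tw(G) ≤ 1. G has an edge, so its treewidth is at least 1. Hence tw(G) = 1 exactly.

Treewidth 1.
One such decomposition:
Bags: B1 = {0, 6}  B2 = {0, 5}  B3 = {3, 5}  B4 = {3, 7}  B5 = {4, 6}  B6 = {0, 1}  B7 = {0, 2}
Tree: B1–B2, B2–B3, B3–B4, B1–B5, B1–B6, B1–B7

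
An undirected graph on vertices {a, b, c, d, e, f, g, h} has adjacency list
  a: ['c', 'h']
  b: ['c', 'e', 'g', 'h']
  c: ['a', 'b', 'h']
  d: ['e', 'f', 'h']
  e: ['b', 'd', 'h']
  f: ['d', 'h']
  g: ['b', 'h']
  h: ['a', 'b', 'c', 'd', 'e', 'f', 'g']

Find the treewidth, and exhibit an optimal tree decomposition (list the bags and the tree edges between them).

Treewidth 2.
Bags: B1 = {b, e, h}  B2 = {b, c, h}  B3 = {a, c, h}  B4 = {b, g, h}  B5 = {d, e, h}  B6 = {d, f, h}
Tree: B1–B2, B2–B3, B2–B4, B1–B5, B5–B6

The largest bag has 3 vertices, giving width 2; this decomposition certifies tw(G) ≤ 2. Conversely, {d, e, h} is a clique of size 3, and the vertices of any clique must share a bag in every tree decomposition; so some bag has ≥ 3 vertices and tw(G) ≥ 2. Therefore the treewidth is 2.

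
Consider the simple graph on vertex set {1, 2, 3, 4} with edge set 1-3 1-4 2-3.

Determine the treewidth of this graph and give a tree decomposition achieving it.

Each bag holds 2 vertices, so the decomposition has width 1, which upper-bounds the treewidth. Since G has at least one edge (e.g. 2–3), it is not an edgeless graph, so tw(G) ≥ 1. Combining the bounds, tw(G) = 1.

Treewidth 1.
Bags: B1 = {2, 3}  B2 = {1, 3}  B3 = {1, 4}
Tree: B1–B2, B2–B3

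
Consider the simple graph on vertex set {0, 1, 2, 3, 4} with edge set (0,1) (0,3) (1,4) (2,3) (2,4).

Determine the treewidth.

A width-2 tree decomposition is:
Bags: B1 = {1, 2, 4}  B2 = {1, 2, 3}  B3 = {0, 1, 3}
Tree: B1–B2, B2–B3
The largest bag has 3 vertices, giving width 2; this decomposition certifies tw(G) ≤ 2. Since 1–4–2–3–0–1 is a cycle in G, G is not acyclic. Forests are exactly the graphs of treewidth ≤ 1, so tw(G) ≥ 2. Hence tw(G) = 2 exactly.

2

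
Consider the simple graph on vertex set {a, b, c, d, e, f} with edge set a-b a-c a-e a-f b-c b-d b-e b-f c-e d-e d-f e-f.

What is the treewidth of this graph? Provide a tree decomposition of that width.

Treewidth 3.
Bags: B1 = {a, b, e, f}  B2 = {b, d, e, f}  B3 = {a, b, c, e}
Tree: B1–B2, B1–B3

The largest bag has 4 vertices, giving width 3; this decomposition certifies tw(G) ≤ 3. On the other hand G contains the 4-clique {a, b, c, e}. A clique must lie in a single bag of any decomposition, so no decomposition can have width below 3. Hence tw(G) = 3 exactly.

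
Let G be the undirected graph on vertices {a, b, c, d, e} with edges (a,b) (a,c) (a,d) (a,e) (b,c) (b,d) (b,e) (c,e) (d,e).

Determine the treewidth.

3

A width-3 tree decomposition is:
Bags: B1 = {a, b, c, e}  B2 = {a, b, d, e}
Tree: B1–B2
Every bag has size at most 4, so the width is 4 − 1 = 3 and tw(G) ≤ 3. On the other hand G contains the 4-clique {a, b, d, e}. A clique must lie in a single bag of any decomposition, so no decomposition can have width below 3. Therefore the treewidth is 3.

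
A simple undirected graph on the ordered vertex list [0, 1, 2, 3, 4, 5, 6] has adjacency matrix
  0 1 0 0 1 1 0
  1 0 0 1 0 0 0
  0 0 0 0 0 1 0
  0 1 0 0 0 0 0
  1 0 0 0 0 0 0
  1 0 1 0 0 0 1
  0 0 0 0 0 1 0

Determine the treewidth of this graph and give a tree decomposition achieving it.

Treewidth 1.
One such decomposition:
Bags: B1 = {0, 5}  B2 = {0, 4}  B3 = {2, 5}  B4 = {0, 1}  B5 = {5, 6}  B6 = {1, 3}
Tree: B1–B2, B1–B3, B1–B4, B1–B5, B4–B6

The largest bag has 2 vertices, giving width 1; this decomposition certifies tw(G) ≤ 1. G has an edge, so its treewidth is at least 1. The upper and lower bounds meet at 1, so that is the treewidth.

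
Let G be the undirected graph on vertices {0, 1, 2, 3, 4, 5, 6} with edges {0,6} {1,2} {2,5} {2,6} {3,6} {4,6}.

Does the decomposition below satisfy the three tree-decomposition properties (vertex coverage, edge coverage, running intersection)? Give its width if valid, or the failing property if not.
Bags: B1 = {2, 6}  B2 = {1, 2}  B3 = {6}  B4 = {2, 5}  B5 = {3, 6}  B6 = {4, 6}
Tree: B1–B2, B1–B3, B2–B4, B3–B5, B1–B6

No — vertex 0 appears in no bag.

A tree decomposition must satisfy three properties: every vertex lies in some bag; for every edge, both endpoints lie together in some bag; and for every vertex, the bags containing it form a connected subtree. Here vertex 0 appears in no bag, so the decomposition is invalid.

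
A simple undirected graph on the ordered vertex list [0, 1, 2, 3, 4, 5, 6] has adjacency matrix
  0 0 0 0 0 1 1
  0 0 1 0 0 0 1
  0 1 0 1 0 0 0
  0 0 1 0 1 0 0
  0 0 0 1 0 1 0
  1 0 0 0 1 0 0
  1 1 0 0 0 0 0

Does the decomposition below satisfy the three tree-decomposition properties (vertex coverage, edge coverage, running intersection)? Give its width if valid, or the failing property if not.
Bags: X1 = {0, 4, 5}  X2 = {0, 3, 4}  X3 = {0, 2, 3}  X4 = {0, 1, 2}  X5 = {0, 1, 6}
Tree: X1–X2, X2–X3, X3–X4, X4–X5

Yes; width 2.

Vertex coverage: the bags together contain {0, 1, 2, 3, 4, 5, 6}, the full vertex set. Edge coverage: each edge of G has both endpoints in at least one bag. Running intersection: for every vertex, the bags containing it form a connected subtree. All three properties hold, so this is a valid tree decomposition of width max|bag| − 1 = 2, and hence tw(G) ≤ 2.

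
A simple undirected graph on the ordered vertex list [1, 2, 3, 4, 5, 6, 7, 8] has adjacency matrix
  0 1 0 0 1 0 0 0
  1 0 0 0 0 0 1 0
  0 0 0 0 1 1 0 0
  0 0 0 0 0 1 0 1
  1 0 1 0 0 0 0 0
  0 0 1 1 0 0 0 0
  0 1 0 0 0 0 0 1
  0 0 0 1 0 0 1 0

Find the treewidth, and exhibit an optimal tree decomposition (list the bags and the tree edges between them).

Every bag has size at most 3, so the width is 3 − 1 = 2 and tw(G) ≤ 2. The edges 2–7–8–4–6–3–5–1–2 form a cycle, so G is not a tree and its treewidth is at least 2. Hence tw(G) = 2 exactly.

Treewidth 2.
One such decomposition:
Bags: B1 = {2, 7, 8}  B2 = {2, 4, 8}  B3 = {2, 4, 6}  B4 = {2, 3, 6}  B5 = {2, 3, 5}  B6 = {1, 2, 5}
Tree: B1–B2, B2–B3, B3–B4, B4–B5, B5–B6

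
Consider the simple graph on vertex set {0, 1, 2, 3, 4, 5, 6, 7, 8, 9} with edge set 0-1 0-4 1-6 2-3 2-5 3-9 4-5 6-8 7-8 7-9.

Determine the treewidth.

2

A width-2 tree decomposition is:
Bags: B1 = {0, 1, 4}  B2 = {1, 4, 6}  B3 = {4, 6, 8}  B4 = {4, 7, 8}  B5 = {4, 7, 9}  B6 = {3, 4, 9}  B7 = {2, 3, 4}  B8 = {2, 4, 5}
Tree: B1–B2, B2–B3, B3–B4, B4–B5, B5–B6, B6–B7, B7–B8
Every bag has size at most 3, so the width is 3 − 1 = 2 and tw(G) ≤ 2. Since 4–0–1–6–8–7–9–3–2–5–4 is a cycle in G, G is not acyclic. Forests are exactly the graphs of treewidth ≤ 1, so tw(G) ≥ 2. Combining the bounds, tw(G) = 2.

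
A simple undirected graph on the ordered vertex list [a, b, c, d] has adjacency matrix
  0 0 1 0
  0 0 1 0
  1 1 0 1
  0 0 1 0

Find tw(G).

1

A width-1 tree decomposition is:
Bags: B1 = {a, c}  B2 = {b, c}  B3 = {c, d}
Tree: B1–B2, B2–B3
Every bag has size at most 2, so the width is 2 − 1 = 1 and tw(G) ≤ 1. Since G has at least one edge (e.g. a–c), it is not an edgeless graph, so tw(G) ≥ 1. Hence tw(G) = 1 exactly.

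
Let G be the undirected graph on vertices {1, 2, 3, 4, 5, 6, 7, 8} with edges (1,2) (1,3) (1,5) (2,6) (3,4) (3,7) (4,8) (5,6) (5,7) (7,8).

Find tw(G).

2

A width-2 tree decomposition is:
Bags: B1 = {3, 4, 8}  B2 = {3, 7, 8}  B3 = {1, 3, 7}  B4 = {1, 5, 7}  B5 = {1, 2, 5}  B6 = {2, 5, 6}
Tree: B1–B2, B2–B3, B3–B4, B4–B5, B5–B6
Every bag has size at most 3, so the width is 3 − 1 = 2 and tw(G) ≤ 2. The edges 4–8–7–3–4 form a cycle, so G is not a tree and its treewidth is at least 2. The upper and lower bounds meet at 2, so that is the treewidth.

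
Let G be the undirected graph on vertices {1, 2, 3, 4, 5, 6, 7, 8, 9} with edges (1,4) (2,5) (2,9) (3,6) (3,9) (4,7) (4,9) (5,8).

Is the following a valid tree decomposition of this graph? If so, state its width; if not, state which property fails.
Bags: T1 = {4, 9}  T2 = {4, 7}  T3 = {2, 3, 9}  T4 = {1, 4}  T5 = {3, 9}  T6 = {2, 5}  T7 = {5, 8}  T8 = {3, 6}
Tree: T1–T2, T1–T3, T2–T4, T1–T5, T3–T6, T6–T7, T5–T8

No — bags containing vertex 3 are not connected in the tree.

A tree decomposition must satisfy three properties: every vertex lies in some bag; for every edge, both endpoints lie together in some bag; and for every vertex, the bags containing it form a connected subtree. Here bags containing vertex 3 are not connected in the tree, so the decomposition is invalid.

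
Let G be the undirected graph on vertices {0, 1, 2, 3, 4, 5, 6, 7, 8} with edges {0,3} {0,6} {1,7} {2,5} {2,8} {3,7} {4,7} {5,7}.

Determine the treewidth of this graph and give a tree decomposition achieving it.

Treewidth 1.
One optimal decomposition is:
Bags: B1 = {3, 7}  B2 = {5, 7}  B3 = {0, 3}  B4 = {1, 7}  B5 = {2, 5}  B6 = {0, 6}  B7 = {4, 7}  B8 = {2, 8}
Tree: B1–B2, B1–B3, B1–B4, B2–B5, B3–B6, B2–B7, B5–B8

The largest bag has 2 vertices, giving width 1; this decomposition certifies tw(G) ≤ 1. Any graph with an edge has treewidth ≥ 1, and G has the edge 7–3. Therefore the treewidth is 1.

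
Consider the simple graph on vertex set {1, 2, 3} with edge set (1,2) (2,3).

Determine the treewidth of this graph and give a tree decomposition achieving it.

Every bag has size at most 2, so the width is 2 − 1 = 1 and tw(G) ≤ 1. G has an edge, so its treewidth is at least 1. The upper and lower bounds meet at 1, so that is the treewidth.

Treewidth 1.
Bags: B1 = {1, 2}  B2 = {2, 3}
Tree: B1–B2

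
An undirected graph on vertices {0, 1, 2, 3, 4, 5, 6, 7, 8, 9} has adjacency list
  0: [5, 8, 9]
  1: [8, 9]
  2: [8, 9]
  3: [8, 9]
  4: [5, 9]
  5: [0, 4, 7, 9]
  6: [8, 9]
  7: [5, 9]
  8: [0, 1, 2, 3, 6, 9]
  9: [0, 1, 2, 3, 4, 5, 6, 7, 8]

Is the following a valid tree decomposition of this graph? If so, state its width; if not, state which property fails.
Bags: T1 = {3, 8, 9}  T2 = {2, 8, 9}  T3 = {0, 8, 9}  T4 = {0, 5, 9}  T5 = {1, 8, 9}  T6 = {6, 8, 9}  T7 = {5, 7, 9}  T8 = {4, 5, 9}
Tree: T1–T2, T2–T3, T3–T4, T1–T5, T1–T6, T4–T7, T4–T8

Yes; width 2.

Every vertex of G appears in some bag (union = {0, 1, 2, 3, 4, 5, 6, 7, 8, 9}); every edge is covered by a bag; and for each vertex v the set of bags containing v is connected in the bag tree. The decomposition is therefore valid. The largest bag has 3 vertices, so the width is 2.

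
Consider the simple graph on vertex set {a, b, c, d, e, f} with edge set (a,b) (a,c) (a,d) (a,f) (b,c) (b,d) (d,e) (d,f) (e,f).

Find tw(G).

2

A width-2 tree decomposition is:
Bags: B1 = {a, b, c}  B2 = {a, b, d}  B3 = {a, d, f}  B4 = {d, e, f}
Tree: B1–B2, B2–B3, B3–B4
Each bag holds 3 vertices, so the decomposition has width 2, which upper-bounds the treewidth. On the other hand G contains the 3-clique {d, e, f}. A clique must lie in a single bag of any decomposition, so no decomposition can have width below 2. The upper and lower bounds meet at 2, so that is the treewidth.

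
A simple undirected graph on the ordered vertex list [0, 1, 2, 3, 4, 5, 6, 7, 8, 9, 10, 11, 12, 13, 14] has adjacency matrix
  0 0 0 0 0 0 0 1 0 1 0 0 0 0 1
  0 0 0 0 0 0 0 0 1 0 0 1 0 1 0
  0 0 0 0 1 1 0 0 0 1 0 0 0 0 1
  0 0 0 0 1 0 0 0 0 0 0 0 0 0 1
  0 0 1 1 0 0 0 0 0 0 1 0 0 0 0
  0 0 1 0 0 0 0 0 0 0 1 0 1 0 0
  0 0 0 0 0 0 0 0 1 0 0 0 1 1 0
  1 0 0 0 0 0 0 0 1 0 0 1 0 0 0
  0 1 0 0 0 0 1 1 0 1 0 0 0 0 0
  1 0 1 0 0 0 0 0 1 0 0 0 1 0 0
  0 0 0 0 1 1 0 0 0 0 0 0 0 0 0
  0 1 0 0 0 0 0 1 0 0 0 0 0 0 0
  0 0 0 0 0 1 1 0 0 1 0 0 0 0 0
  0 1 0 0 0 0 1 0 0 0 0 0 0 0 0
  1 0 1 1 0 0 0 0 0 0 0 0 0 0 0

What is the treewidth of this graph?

3

A width-3 tree decomposition is:
Bags: B1 = {3, 4, 10, 14}  B2 = {2, 4, 10, 14}  B3 = {2, 5, 10, 14}  B4 = {0, 2, 5, 14}  B5 = {0, 2, 5, 9}  B6 = {0, 5, 9, 12}  B7 = {0, 7, 9, 12}  B8 = {7, 8, 9, 12}  B9 = {6, 7, 8, 12}  B10 = {6, 7, 8, 11}  B11 = {1, 6, 8, 11}  B12 = {1, 6, 11, 13}
Tree: B1–B2, B2–B3, B3–B4, B4–B5, B5–B6, B6–B7, B7–B8, B8–B9, B9–B10, B10–B11, B11–B12
The largest bag has 4 vertices, giving width 3; this decomposition certifies tw(G) ≤ 3. For the lower bound: the 4 vertex sets {3,4,10}, {14}, {2}, {0,5,9,12} are disjoint, each induces a connected subgraph, and every pair is joined by at least one edge of G. Contracting each set to a single vertex therefore yields K_{4} as a minor, and since treewidth is minor-monotone, tw(G) ≥ tw(K_{4}) = 3. Therefore the treewidth is 3.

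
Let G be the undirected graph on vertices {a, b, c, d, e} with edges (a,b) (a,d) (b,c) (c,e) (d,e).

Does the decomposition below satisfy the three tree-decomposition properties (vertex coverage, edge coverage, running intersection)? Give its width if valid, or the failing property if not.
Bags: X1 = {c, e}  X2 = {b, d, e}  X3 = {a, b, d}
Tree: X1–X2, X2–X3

No — edge (b,c) lies in no bag.

A tree decomposition must satisfy three properties: every vertex lies in some bag; for every edge, both endpoints lie together in some bag; and for every vertex, the bags containing it form a connected subtree. Here edge (b,c) lies in no bag, so the decomposition is invalid.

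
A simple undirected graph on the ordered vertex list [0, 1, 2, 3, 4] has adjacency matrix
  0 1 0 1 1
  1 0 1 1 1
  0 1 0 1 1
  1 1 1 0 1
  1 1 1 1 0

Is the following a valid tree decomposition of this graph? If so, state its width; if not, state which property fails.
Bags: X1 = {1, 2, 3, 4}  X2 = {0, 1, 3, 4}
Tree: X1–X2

Every vertex of G appears in some bag (union = {0, 1, 2, 3, 4}); every edge is covered by a bag; and for each vertex v the set of bags containing v is connected in the bag tree. The decomposition is therefore valid. The largest bag has 4 vertices, so the width is 3.

Yes; width 3.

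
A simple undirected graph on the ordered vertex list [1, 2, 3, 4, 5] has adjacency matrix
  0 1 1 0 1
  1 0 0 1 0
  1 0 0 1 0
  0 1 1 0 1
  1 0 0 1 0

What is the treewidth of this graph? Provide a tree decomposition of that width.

Every bag has size at most 3, so the width is 3 − 1 = 2 and tw(G) ≤ 2. The edges 3–4–2–1–3 form a cycle, so G is not a tree and its treewidth is at least 2. Therefore the treewidth is 2.

Treewidth 2.
Bags: B1 = {1, 3, 4}  B2 = {1, 2, 4}  B3 = {1, 4, 5}
Tree: B1–B2, B2–B3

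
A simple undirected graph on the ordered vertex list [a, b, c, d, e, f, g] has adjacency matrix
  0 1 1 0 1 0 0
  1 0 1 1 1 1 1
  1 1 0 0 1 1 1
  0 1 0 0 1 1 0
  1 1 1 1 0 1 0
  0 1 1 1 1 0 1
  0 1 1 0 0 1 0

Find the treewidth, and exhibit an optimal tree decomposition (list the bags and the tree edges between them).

Treewidth 3.
One optimal decomposition is:
Bags: B1 = {b, c, e, f}  B2 = {b, c, f, g}  B3 = {a, b, c, e}  B4 = {b, d, e, f}
Tree: B1–B2, B1–B3, B1–B4

Each bag holds 4 vertices, so the decomposition has width 3, which upper-bounds the treewidth. For the lower bound, the 4 vertices {a, b, c, e} are pairwise adjacent, and any tree decomposition puts a clique entirely inside one bag — forcing width ≥ 3. The upper and lower bounds meet at 3, so that is the treewidth.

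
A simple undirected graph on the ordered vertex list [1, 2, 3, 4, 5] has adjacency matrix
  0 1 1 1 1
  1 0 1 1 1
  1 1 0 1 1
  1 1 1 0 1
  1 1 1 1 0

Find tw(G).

4

A width-4 tree decomposition is:
Bags: B1 = {1, 2, 3, 4, 5}
Tree: (single bag)
A single bag containing all 5 vertices is trivially a valid decomposition of width 4. On the other hand G contains the 5-clique {1, 2, 3, 4, 5}. A clique must lie in a single bag of any decomposition, so no decomposition can have width below 4. Hence tw(G) = 4 exactly.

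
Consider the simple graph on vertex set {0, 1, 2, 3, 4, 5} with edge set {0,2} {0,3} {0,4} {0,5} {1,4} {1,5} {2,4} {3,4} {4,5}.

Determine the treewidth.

A width-2 tree decomposition is:
Bags: B1 = {0, 3, 4}  B2 = {0, 4, 5}  B3 = {1, 4, 5}  B4 = {0, 2, 4}
Tree: B1–B2, B2–B3, B1–B4
Every bag has size at most 3, so the width is 3 − 1 = 2 and tw(G) ≤ 2. Conversely, {0, 2, 4} is a clique of size 3, and the vertices of any clique must share a bag in every tree decomposition; so some bag has ≥ 3 vertices and tw(G) ≥ 2. Therefore the treewidth is 2.

2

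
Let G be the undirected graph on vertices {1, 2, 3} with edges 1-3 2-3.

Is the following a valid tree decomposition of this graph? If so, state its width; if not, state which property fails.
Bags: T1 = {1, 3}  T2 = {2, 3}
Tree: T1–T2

Yes; width 1.

Every vertex of G appears in some bag (union = {1, 2, 3}); every edge is covered by a bag; and for each vertex v the set of bags containing v is connected in the bag tree. The decomposition is therefore valid. The largest bag has 2 vertices, so the width is 1.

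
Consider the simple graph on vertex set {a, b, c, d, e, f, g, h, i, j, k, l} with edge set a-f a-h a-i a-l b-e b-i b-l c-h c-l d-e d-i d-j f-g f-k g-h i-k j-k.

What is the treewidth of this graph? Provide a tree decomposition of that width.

Each bag holds 4 vertices, so the decomposition has width 3, which upper-bounds the treewidth. For the lower bound: the 4 vertex sets {c,g,h}, {l}, {a}, {b,f,i,k} are disjoint, each induces a connected subgraph, and every pair is joined by at least one edge of G. Contracting each set to a single vertex therefore yields K_{4} as a minor, and since treewidth is minor-monotone, tw(G) ≥ tw(K_{4}) = 3. Therefore the treewidth is 3.

Treewidth 3.
Bags: B1 = {c, g, h, l}  B2 = {a, g, h, l}  B3 = {a, f, g, l}  B4 = {a, b, f, l}  B5 = {a, b, f, i}  B6 = {b, f, i, k}  B7 = {b, e, i, k}  B8 = {d, e, i, k}  B9 = {d, e, j, k}
Tree: B1–B2, B2–B3, B3–B4, B4–B5, B5–B6, B6–B7, B7–B8, B8–B9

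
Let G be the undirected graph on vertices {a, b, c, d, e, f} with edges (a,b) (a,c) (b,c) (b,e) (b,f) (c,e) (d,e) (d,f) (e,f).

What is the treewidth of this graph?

A width-2 tree decomposition is:
Bags: B1 = {b, e, f}  B2 = {b, c, e}  B3 = {d, e, f}  B4 = {a, b, c}
Tree: B1–B2, B1–B3, B2–B4
Each bag holds 3 vertices, so the decomposition has width 2, which upper-bounds the treewidth. Conversely, {b, c, e} is a clique of size 3, and the vertices of any clique must share a bag in every tree decomposition; so some bag has ≥ 3 vertices and tw(G) ≥ 2. Hence tw(G) = 2 exactly.

2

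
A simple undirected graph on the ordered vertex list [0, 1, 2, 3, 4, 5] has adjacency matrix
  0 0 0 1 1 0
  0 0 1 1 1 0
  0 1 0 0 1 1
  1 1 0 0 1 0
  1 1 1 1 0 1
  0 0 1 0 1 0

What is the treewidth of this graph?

2

A width-2 tree decomposition is:
Bags: B1 = {1, 3, 4}  B2 = {1, 2, 4}  B3 = {0, 3, 4}  B4 = {2, 4, 5}
Tree: B1–B2, B1–B3, B2–B4
Each bag holds 3 vertices, so the decomposition has width 2, which upper-bounds the treewidth. Conversely, {0, 3, 4} is a clique of size 3, and the vertices of any clique must share a bag in every tree decomposition; so some bag has ≥ 3 vertices and tw(G) ≥ 2. Therefore the treewidth is 2.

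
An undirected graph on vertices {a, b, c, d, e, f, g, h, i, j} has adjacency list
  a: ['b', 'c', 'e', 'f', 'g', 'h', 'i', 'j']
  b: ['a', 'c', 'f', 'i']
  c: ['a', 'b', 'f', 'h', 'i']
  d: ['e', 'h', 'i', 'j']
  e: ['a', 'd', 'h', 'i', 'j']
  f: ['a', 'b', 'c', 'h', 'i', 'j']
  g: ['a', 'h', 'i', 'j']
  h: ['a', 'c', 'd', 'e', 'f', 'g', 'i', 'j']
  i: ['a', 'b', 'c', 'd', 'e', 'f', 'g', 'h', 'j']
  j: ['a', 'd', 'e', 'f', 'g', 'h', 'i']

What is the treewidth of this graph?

4

A width-4 tree decomposition is:
Bags: B1 = {a, g, h, i, j}  B2 = {a, f, h, i, j}  B3 = {a, e, h, i, j}  B4 = {a, c, f, h, i}  B5 = {d, e, h, i, j}  B6 = {a, b, c, f, i}
Tree: B1–B2, B1–B3, B2–B4, B3–B5, B4–B6
The largest bag has 5 vertices, giving width 4; this decomposition certifies tw(G) ≤ 4. Conversely, {d, e, h, i, j} is a clique of size 5, and the vertices of any clique must share a bag in every tree decomposition; so some bag has ≥ 5 vertices and tw(G) ≥ 4. Therefore the treewidth is 4.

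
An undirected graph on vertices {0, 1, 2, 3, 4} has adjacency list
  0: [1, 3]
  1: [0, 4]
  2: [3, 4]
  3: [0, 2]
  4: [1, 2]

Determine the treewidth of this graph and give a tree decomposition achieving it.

Each bag holds 3 vertices, so the decomposition has width 2, which upper-bounds the treewidth. For the lower bound, G contains the cycle 1–4–2–3–0–1, so G is not a forest; only forests have treewidth ≤ 1, hence tw(G) ≥ 2. Combining the bounds, tw(G) = 2.

Treewidth 2.
One such decomposition:
Bags: B1 = {1, 2, 4}  B2 = {1, 2, 3}  B3 = {0, 1, 3}
Tree: B1–B2, B2–B3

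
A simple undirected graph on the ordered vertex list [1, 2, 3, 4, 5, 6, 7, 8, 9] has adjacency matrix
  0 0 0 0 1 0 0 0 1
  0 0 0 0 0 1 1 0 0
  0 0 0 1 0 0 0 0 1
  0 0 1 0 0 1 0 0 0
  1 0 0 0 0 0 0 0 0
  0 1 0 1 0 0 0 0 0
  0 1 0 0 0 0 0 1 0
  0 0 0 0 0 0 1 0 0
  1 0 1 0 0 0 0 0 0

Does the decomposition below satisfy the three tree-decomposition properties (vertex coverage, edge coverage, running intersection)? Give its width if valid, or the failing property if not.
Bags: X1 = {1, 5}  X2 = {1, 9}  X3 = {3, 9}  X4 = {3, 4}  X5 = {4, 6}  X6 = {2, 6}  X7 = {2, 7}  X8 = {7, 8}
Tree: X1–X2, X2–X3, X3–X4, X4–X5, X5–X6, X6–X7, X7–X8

Vertex coverage: the bags together contain {1, 2, 3, 4, 5, 6, 7, 8, 9}, the full vertex set. Edge coverage: each edge of G has both endpoints in at least one bag. Running intersection: for every vertex, the bags containing it form a connected subtree. All three properties hold, so this is a valid tree decomposition of width max|bag| − 1 = 1, and hence tw(G) ≤ 1.

Yes; width 1.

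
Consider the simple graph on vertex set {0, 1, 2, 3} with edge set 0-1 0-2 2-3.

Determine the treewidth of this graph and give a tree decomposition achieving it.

Treewidth 1.
One such decomposition:
Bags: B1 = {0, 1}  B2 = {0, 2}  B3 = {2, 3}
Tree: B1–B2, B2–B3

Every bag has size at most 2, so the width is 2 − 1 = 1 and tw(G) ≤ 1. Any graph with an edge has treewidth ≥ 1, and G has the edge 1–0. Combining the bounds, tw(G) = 1.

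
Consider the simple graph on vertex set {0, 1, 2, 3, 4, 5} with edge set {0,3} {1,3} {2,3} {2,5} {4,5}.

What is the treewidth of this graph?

1

A width-1 tree decomposition is:
Bags: B1 = {2, 3}  B2 = {2, 5}  B3 = {0, 3}  B4 = {1, 3}  B5 = {4, 5}
Tree: B1–B2, B1–B3, B3–B4, B2–B5
Every bag has size at most 2, so the width is 2 − 1 = 1 and tw(G) ≤ 1. Since G has at least one edge (e.g. 3–2), it is not an edgeless graph, so tw(G) ≥ 1. The upper and lower bounds meet at 1, so that is the treewidth.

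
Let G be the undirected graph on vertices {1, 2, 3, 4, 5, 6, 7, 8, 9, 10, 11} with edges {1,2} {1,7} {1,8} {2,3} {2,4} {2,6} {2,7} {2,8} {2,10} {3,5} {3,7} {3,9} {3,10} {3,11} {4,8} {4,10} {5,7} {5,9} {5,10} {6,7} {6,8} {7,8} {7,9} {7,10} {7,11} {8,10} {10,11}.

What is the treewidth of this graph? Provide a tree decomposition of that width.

Every bag has size at most 4, so the width is 4 − 1 = 3 and tw(G) ≤ 3. On the other hand G contains the 4-clique {2, 4, 8, 10}. A clique must lie in a single bag of any decomposition, so no decomposition can have width below 3. Therefore the treewidth is 3.

Treewidth 3.
Bags: B1 = {2, 7, 8, 10}  B2 = {2, 3, 7, 10}  B3 = {2, 4, 8, 10}  B4 = {3, 5, 7, 10}  B5 = {3, 7, 10, 11}  B6 = {3, 5, 7, 9}  B7 = {1, 2, 7, 8}  B8 = {2, 6, 7, 8}
Tree: B1–B2, B1–B3, B2–B4, B2–B5, B4–B6, B1–B7, B1–B8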